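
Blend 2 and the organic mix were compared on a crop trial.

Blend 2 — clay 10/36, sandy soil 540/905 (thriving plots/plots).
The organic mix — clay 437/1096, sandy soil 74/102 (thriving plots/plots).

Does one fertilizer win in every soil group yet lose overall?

Yes

Clay: Blend 2 10/36 = 27.8%, the organic mix 437/1096 = 39.9% → the organic mix
Sandy soil: Blend 2 540/905 = 59.7%, the organic mix 74/102 = 72.5% → the organic mix
Overall: Blend 2 550/941 = 58.4%, the organic mix 511/1198 = 42.7% → Blend 2
The organic mix wins each soil group but Blend 2 wins overall — the comparison reverses. The organic mix's plots skew toward clay, which has a lower base rate.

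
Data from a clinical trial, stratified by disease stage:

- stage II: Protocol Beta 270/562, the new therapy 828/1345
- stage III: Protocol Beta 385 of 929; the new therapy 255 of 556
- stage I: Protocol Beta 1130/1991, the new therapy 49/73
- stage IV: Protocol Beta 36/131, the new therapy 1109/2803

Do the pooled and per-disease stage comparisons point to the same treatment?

No

Stage II: Protocol Beta 270/562 = 48.0%, the new therapy 828/1345 = 61.6% → the new therapy
Stage III: Protocol Beta 385/929 = 41.4%, the new therapy 255/556 = 45.9% → the new therapy
Stage I: Protocol Beta 1130/1991 = 56.8%, the new therapy 49/73 = 67.1% → the new therapy
Stage IV: Protocol Beta 36/131 = 27.5%, the new therapy 1109/2803 = 39.6% → the new therapy
Overall: Protocol Beta 1821/3613 = 50.4%, the new therapy 2241/4777 = 46.9% → Protocol Beta
The new therapy wins each disease group but Protocol Beta wins overall — the comparison reverses. The new therapy's patients skew toward stage IV, which has a lower base rate.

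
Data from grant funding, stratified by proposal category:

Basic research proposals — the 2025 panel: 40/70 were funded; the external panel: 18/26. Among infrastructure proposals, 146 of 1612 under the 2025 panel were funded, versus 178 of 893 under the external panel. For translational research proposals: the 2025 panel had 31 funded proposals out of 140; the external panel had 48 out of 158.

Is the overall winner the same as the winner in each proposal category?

Yes

Basic research: the 2025 panel 40/70 = 57.1%, the external panel 18/26 = 69.2% → the external panel
Infrastructure: the 2025 panel 146/1612 = 9.1%, the external panel 178/893 = 19.9% → the external panel
Translational research: the 2025 panel 31/140 = 22.1%, the external panel 48/158 = 30.4% → the external panel
Overall: the 2025 panel 217/1822 = 11.9%, the external panel 244/1077 = 22.7% → the external panel
The external panel wins overall and in every proposal group — no reversal.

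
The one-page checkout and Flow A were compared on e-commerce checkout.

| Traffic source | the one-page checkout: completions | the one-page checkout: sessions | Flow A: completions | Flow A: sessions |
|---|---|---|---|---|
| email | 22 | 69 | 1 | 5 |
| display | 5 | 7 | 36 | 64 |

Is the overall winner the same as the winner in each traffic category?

No

Email: the one-page checkout 22/69 = 31.9%, Flow A 1/5 = 20.0% → the one-page checkout
Display: the one-page checkout 5/7 = 71.4%, Flow A 36/64 = 56.2% → the one-page checkout
Overall: the one-page checkout 27/76 = 35.5%, Flow A 37/69 = 53.6% → Flow A
The one-page checkout wins each traffic group but Flow A wins overall — the comparison reverses. The one-page checkout's sessions skew toward email, which has a lower base rate.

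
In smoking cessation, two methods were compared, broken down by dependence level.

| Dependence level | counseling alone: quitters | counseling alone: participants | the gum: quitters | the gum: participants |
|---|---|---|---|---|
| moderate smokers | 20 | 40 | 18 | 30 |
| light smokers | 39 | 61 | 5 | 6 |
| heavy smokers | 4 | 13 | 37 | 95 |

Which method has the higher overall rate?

counseling alone

Moderate smokers: counseling alone 20/40 = 50.0%, the gum 18/30 = 60.0% → the gum
Light smokers: counseling alone 39/61 = 63.9%, the gum 5/6 = 83.3% → the gum
Heavy smokers: counseling alone 4/13 = 30.8%, the gum 37/95 = 38.9% → the gum
Overall: counseling alone 63/114 = 55.3%, the gum 60/131 = 45.8% → counseling alone
(The gum wins every dependence group but counseling alone wins overall — the gum's participants skew toward the low-rate heavy smokers group.)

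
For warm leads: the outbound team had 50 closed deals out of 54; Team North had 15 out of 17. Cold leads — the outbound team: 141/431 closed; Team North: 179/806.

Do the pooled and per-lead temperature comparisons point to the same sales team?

Yes

Warm: the outbound team 50/54 = 92.6%, Team North 15/17 = 88.2% → the outbound team
Cold: the outbound team 141/431 = 32.7%, Team North 179/806 = 22.2% → the outbound team
Overall: the outbound team 191/485 = 39.4%, Team North 194/823 = 23.6% → the outbound team
The outbound team wins overall and in every lead group — no reversal.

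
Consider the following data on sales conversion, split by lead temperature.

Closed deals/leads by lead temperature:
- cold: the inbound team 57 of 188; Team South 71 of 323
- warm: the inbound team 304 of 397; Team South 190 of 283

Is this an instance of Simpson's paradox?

Cold: the inbound team 57/188 = 30.3%, Team South 71/323 = 22.0% → the inbound team
Warm: the inbound team 304/397 = 76.6%, Team South 190/283 = 67.1% → the inbound team
Overall: the inbound team 361/585 = 61.7%, Team South 261/606 = 43.1% → the inbound team
The inbound team wins overall and in every lead group — no reversal.

No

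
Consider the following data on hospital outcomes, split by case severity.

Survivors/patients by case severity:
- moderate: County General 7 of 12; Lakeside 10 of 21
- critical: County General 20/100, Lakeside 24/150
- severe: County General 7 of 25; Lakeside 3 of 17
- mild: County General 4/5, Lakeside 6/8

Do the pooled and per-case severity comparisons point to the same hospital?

Moderate: County General 7/12 = 58.3%, Lakeside 10/21 = 47.6% → County General
Critical: County General 20/100 = 20.0%, Lakeside 24/150 = 16.0% → County General
Severe: County General 7/25 = 28.0%, Lakeside 3/17 = 17.6% → County General
Mild: County General 4/5 = 80.0%, Lakeside 6/8 = 75.0% → County General
Overall: County General 38/142 = 26.8%, Lakeside 43/196 = 21.9% → County General
County General wins overall and in every case group — no reversal.

Yes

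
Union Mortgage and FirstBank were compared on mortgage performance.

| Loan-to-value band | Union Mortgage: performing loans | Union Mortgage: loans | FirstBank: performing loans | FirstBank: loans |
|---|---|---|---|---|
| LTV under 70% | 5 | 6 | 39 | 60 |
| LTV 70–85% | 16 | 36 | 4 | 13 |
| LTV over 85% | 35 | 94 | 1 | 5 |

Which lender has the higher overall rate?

LTV under 70%: Union Mortgage 5/6 = 83.3%, FirstBank 39/60 = 65.0% → Union Mortgage
LTV 70–85%: Union Mortgage 16/36 = 44.4%, FirstBank 4/13 = 30.8% → Union Mortgage
LTV over 85%: Union Mortgage 35/94 = 37.2%, FirstBank 1/5 = 20.0% → Union Mortgage
Overall: Union Mortgage 56/136 = 41.2%, FirstBank 44/78 = 56.4% → FirstBank
(Union Mortgage wins every loan-to-value group but FirstBank wins overall — Union Mortgage's loans skew toward the low-rate LTV over 85% group.)

FirstBank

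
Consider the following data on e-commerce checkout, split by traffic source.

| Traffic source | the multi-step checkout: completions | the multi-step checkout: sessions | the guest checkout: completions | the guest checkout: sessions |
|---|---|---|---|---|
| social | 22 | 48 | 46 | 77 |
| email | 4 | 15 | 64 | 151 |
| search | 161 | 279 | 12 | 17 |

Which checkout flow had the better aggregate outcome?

the multi-step checkout

Social: the multi-step checkout 22/48 = 45.8%, the guest checkout 46/77 = 59.7% → the guest checkout
Email: the multi-step checkout 4/15 = 26.7%, the guest checkout 64/151 = 42.4% → the guest checkout
Search: the multi-step checkout 161/279 = 57.7%, the guest checkout 12/17 = 70.6% → the guest checkout
Overall: the multi-step checkout 187/342 = 54.7%, the guest checkout 122/245 = 49.8% → the multi-step checkout
(The guest checkout wins every traffic group but the multi-step checkout wins overall — the guest checkout's sessions skew toward the low-rate email group.)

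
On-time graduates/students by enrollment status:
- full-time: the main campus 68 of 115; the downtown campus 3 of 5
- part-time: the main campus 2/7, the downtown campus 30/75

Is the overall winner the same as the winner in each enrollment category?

No

Full-time: the main campus 68/115 = 59.1%, the downtown campus 3/5 = 60.0% → the downtown campus
Part-time: the main campus 2/7 = 28.6%, the downtown campus 30/75 = 40.0% → the downtown campus
Overall: the main campus 70/122 = 57.4%, the downtown campus 33/80 = 41.2% → the main campus
The downtown campus wins each enrollment group but the main campus wins overall — the comparison reverses. The downtown campus's students skew toward part-time, which has a lower base rate.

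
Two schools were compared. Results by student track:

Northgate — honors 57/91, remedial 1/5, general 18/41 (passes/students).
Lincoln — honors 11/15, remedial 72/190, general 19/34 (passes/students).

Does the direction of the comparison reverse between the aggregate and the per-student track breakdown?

Honors: Northgate 57/91 = 62.6%, Lincoln 11/15 = 73.3% → Lincoln
Remedial: Northgate 1/5 = 20.0%, Lincoln 72/190 = 37.9% → Lincoln
General: Northgate 18/41 = 43.9%, Lincoln 19/34 = 55.9% → Lincoln
Overall: Northgate 76/137 = 55.5%, Lincoln 102/239 = 42.7% → Northgate
Lincoln wins each student group but Northgate wins overall — the comparison reverses. Lincoln's students skew toward remedial, which has a lower base rate.

Yes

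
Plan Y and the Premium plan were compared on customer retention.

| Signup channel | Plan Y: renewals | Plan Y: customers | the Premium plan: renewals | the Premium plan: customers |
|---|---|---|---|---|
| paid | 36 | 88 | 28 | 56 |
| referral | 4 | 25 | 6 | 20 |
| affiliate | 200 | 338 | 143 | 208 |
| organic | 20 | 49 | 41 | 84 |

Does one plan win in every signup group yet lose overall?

Paid: Plan Y 36/88 = 40.9%, the Premium plan 28/56 = 50.0% → the Premium plan
Referral: Plan Y 4/25 = 16.0%, the Premium plan 6/20 = 30.0% → the Premium plan
Affiliate: Plan Y 200/338 = 59.2%, the Premium plan 143/208 = 68.8% → the Premium plan
Organic: Plan Y 20/49 = 40.8%, the Premium plan 41/84 = 48.8% → the Premium plan
Overall: Plan Y 260/500 = 52.0%, the Premium plan 218/368 = 59.2% → the Premium plan
The Premium plan wins overall and in every signup group — no reversal.

No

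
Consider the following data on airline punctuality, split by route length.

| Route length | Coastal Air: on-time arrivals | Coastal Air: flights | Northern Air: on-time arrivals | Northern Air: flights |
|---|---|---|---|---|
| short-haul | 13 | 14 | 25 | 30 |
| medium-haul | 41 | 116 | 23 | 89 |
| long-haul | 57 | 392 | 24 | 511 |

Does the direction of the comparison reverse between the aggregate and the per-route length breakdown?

Short-haul: Coastal Air 13/14 = 92.9%, Northern Air 25/30 = 83.3% → Coastal Air
Medium-haul: Coastal Air 41/116 = 35.3%, Northern Air 23/89 = 25.8% → Coastal Air
Long-haul: Coastal Air 57/392 = 14.5%, Northern Air 24/511 = 4.7% → Coastal Air
Overall: Coastal Air 111/522 = 21.3%, Northern Air 72/630 = 11.4% → Coastal Air
Coastal Air wins overall and in every route group — no reversal.

No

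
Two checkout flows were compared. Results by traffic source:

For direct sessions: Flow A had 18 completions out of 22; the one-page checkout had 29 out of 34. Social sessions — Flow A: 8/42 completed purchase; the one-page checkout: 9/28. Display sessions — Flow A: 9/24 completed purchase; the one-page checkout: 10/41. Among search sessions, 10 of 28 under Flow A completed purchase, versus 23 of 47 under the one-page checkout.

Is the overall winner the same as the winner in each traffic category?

Direct: Flow A 18/22 = 81.8%, the one-page checkout 29/34 = 85.3% → the one-page checkout
Social: Flow A 8/42 = 19.0%, the one-page checkout 9/28 = 32.1% → the one-page checkout
Display: Flow A 9/24 = 37.5%, the one-page checkout 10/41 = 24.4% → Flow A
Search: Flow A 10/28 = 35.7%, the one-page checkout 23/47 = 48.9% → the one-page checkout
Overall: Flow A 45/116 = 38.8%, the one-page checkout 71/150 = 47.3% → the one-page checkout
Neither sweeps: Flow A wins 1 of 4 groups, the one-page checkout wins 3. The one-page checkout wins overall but not every group — no Simpson reversal.

No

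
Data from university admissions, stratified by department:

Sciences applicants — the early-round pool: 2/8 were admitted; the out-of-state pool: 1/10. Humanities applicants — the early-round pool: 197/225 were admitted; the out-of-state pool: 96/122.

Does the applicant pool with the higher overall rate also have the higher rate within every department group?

Sciences: the early-round pool 2/8 = 25.0%, the out-of-state pool 1/10 = 10.0% → the early-round pool
Humanities: the early-round pool 197/225 = 87.6%, the out-of-state pool 96/122 = 78.7% → the early-round pool
Overall: the early-round pool 199/233 = 85.4%, the out-of-state pool 97/132 = 73.5% → the early-round pool
The early-round pool wins overall and in every department group — no reversal.

Yes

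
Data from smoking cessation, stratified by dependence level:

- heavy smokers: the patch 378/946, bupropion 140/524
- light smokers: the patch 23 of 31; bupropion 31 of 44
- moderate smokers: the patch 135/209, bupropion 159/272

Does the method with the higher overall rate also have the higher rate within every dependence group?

Heavy smokers: the patch 378/946 = 40.0%, bupropion 140/524 = 26.7% → the patch
Light smokers: the patch 23/31 = 74.2%, bupropion 31/44 = 70.5% → the patch
Moderate smokers: the patch 135/209 = 64.6%, bupropion 159/272 = 58.5% → the patch
Overall: the patch 536/1186 = 45.2%, bupropion 330/840 = 39.3% → the patch
The patch wins overall and in every dependence group — no reversal.

Yes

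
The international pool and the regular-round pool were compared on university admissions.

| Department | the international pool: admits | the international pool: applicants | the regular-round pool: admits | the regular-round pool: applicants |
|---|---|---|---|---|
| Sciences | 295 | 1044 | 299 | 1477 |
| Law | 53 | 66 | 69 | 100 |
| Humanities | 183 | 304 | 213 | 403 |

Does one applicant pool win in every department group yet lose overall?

Sciences: the international pool 295/1044 = 28.3%, the regular-round pool 299/1477 = 20.2% → the international pool
Law: the international pool 53/66 = 80.3%, the regular-round pool 69/100 = 69.0% → the international pool
Humanities: the international pool 183/304 = 60.2%, the regular-round pool 213/403 = 52.9% → the international pool
Overall: the international pool 531/1414 = 37.6%, the regular-round pool 581/1980 = 29.3% → the international pool
The international pool wins overall and in every department group — no reversal.

No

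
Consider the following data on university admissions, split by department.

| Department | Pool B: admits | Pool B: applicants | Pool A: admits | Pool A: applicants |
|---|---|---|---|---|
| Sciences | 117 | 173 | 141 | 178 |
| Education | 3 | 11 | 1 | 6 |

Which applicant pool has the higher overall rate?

Sciences: Pool B 117/173 = 67.6%, Pool A 141/178 = 79.2% → Pool A
Education: Pool B 3/11 = 27.3%, Pool A 1/6 = 16.7% → Pool B
Overall: Pool B 120/184 = 65.2%, Pool A 142/184 = 77.2% → Pool A
(Neither sweeps every department group, but Pool A has the higher pooled rate.)

Pool A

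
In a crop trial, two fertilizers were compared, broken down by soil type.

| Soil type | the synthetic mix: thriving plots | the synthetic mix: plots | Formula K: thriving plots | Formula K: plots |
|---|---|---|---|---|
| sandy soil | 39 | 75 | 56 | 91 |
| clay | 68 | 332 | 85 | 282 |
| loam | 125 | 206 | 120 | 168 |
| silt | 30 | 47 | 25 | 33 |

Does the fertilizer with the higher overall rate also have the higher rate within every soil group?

Yes

Sandy soil: the synthetic mix 39/75 = 52.0%, Formula K 56/91 = 61.5% → Formula K
Clay: the synthetic mix 68/332 = 20.5%, Formula K 85/282 = 30.1% → Formula K
Loam: the synthetic mix 125/206 = 60.7%, Formula K 120/168 = 71.4% → Formula K
Silt: the synthetic mix 30/47 = 63.8%, Formula K 25/33 = 75.8% → Formula K
Overall: the synthetic mix 262/660 = 39.7%, Formula K 286/574 = 49.8% → Formula K
Formula K wins overall and in every soil group — no reversal.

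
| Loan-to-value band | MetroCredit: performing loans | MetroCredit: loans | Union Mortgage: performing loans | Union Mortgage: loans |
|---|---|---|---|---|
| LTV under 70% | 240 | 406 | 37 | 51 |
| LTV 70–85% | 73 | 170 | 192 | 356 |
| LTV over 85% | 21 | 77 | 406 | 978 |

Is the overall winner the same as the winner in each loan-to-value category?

No

LTV under 70%: MetroCredit 240/406 = 59.1%, Union Mortgage 37/51 = 72.5% → Union Mortgage
LTV 70–85%: MetroCredit 73/170 = 42.9%, Union Mortgage 192/356 = 53.9% → Union Mortgage
LTV over 85%: MetroCredit 21/77 = 27.3%, Union Mortgage 406/978 = 41.5% → Union Mortgage
Overall: MetroCredit 334/653 = 51.1%, Union Mortgage 635/1385 = 45.8% → MetroCredit
Union Mortgage wins each loan-to-value group but MetroCredit wins overall — the comparison reverses. Union Mortgage's loans skew toward LTV over 85%, which has a lower base rate.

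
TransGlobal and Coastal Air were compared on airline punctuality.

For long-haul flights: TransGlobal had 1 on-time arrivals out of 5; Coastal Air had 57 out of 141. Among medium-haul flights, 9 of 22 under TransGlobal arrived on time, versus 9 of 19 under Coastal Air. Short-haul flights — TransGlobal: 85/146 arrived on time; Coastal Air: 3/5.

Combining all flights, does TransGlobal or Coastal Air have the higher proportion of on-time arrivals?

TransGlobal

Long-haul: TransGlobal 1/5 = 20.0%, Coastal Air 57/141 = 40.4% → Coastal Air
Medium-haul: TransGlobal 9/22 = 40.9%, Coastal Air 9/19 = 47.4% → Coastal Air
Short-haul: TransGlobal 85/146 = 58.2%, Coastal Air 3/5 = 60.0% → Coastal Air
Overall: TransGlobal 95/173 = 54.9%, Coastal Air 69/165 = 41.8% → TransGlobal
(Coastal Air wins every route group but TransGlobal wins overall — Coastal Air's flights skew toward the low-rate long-haul group.)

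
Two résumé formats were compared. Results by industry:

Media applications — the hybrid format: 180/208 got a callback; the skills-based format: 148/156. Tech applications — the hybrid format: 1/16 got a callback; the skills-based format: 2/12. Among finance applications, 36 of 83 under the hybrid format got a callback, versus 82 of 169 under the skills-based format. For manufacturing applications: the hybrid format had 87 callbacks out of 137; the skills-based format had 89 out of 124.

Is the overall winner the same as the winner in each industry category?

Yes

Media: the hybrid format 180/208 = 86.5%, the skills-based format 148/156 = 94.9% → the skills-based format
Tech: the hybrid format 1/16 = 6.2%, the skills-based format 2/12 = 16.7% → the skills-based format
Finance: the hybrid format 36/83 = 43.4%, the skills-based format 82/169 = 48.5% → the skills-based format
Manufacturing: the hybrid format 87/137 = 63.5%, the skills-based format 89/124 = 71.8% → the skills-based format
Overall: the hybrid format 304/444 = 68.5%, the skills-based format 321/461 = 69.6% → the skills-based format
The skills-based format wins overall and in every industry group — no reversal.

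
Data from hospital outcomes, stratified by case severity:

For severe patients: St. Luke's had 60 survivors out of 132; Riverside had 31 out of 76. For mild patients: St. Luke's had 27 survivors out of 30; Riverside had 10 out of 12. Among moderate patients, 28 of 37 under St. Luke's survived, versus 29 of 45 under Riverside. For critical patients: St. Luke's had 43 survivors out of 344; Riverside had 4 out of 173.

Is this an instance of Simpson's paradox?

Severe: St. Luke's 60/132 = 45.5%, Riverside 31/76 = 40.8% → St. Luke's
Mild: St. Luke's 27/30 = 90.0%, Riverside 10/12 = 83.3% → St. Luke's
Moderate: St. Luke's 28/37 = 75.7%, Riverside 29/45 = 64.4% → St. Luke's
Critical: St. Luke's 43/344 = 12.5%, Riverside 4/173 = 2.3% → St. Luke's
Overall: St. Luke's 158/543 = 29.1%, Riverside 74/306 = 24.2% → St. Luke's
St. Luke's wins overall and in every case group — no reversal.

No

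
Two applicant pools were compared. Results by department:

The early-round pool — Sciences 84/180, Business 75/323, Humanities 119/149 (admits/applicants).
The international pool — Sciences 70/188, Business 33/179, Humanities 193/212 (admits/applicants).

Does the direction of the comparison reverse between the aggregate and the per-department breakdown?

Sciences: the early-round pool 84/180 = 46.7%, the international pool 70/188 = 37.2% → the early-round pool
Business: the early-round pool 75/323 = 23.2%, the international pool 33/179 = 18.4% → the early-round pool
Humanities: the early-round pool 119/149 = 79.9%, the international pool 193/212 = 91.0% → the international pool
Overall: the early-round pool 278/652 = 42.6%, the international pool 296/579 = 51.1% → the international pool
Neither sweeps: the early-round pool wins 2 of 3 groups, the international pool wins 1. The international pool wins overall but not every group — no Simpson reversal.

No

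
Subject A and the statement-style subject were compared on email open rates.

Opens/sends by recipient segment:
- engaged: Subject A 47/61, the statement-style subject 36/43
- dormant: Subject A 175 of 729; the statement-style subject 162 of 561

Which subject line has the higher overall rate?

Engaged: Subject A 47/61 = 77.0%, the statement-style subject 36/43 = 83.7% → the statement-style subject
Dormant: Subject A 175/729 = 24.0%, the statement-style subject 162/561 = 28.9% → the statement-style subject
Overall: Subject A 222/790 = 28.1%, the statement-style subject 198/604 = 32.8% → the statement-style subject

the statement-style subject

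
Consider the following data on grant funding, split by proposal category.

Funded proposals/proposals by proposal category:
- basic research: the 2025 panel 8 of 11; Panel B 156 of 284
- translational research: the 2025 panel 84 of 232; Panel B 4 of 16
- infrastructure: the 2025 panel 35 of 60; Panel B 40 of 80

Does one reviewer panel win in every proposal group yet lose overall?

Basic research: the 2025 panel 8/11 = 72.7%, Panel B 156/284 = 54.9% → the 2025 panel
Translational research: the 2025 panel 84/232 = 36.2%, Panel B 4/16 = 25.0% → the 2025 panel
Infrastructure: the 2025 panel 35/60 = 58.3%, Panel B 40/80 = 50.0% → the 2025 panel
Overall: the 2025 panel 127/303 = 41.9%, Panel B 200/380 = 52.6% → Panel B
The 2025 panel wins each proposal group but Panel B wins overall — the comparison reverses. The 2025 panel's proposals skew toward translational research, which has a lower base rate.

Yes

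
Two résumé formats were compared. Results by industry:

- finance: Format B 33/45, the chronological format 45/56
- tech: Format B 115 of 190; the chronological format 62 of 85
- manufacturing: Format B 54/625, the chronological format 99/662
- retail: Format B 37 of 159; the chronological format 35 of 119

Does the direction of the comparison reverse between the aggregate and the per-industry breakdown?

No

Finance: Format B 33/45 = 73.3%, the chronological format 45/56 = 80.4% → the chronological format
Tech: Format B 115/190 = 60.5%, the chronological format 62/85 = 72.9% → the chronological format
Manufacturing: Format B 54/625 = 8.6%, the chronological format 99/662 = 15.0% → the chronological format
Retail: Format B 37/159 = 23.3%, the chronological format 35/119 = 29.4% → the chronological format
Overall: Format B 239/1019 = 23.5%, the chronological format 241/922 = 26.1% → the chronological format
The chronological format wins overall and in every industry group — no reversal.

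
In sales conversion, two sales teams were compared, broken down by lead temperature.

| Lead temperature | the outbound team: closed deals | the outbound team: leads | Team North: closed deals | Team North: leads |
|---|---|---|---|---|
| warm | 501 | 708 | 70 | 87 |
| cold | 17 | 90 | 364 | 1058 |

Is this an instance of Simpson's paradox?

Warm: the outbound team 501/708 = 70.8%, Team North 70/87 = 80.5% → Team North
Cold: the outbound team 17/90 = 18.9%, Team North 364/1058 = 34.4% → Team North
Overall: the outbound team 518/798 = 64.9%, Team North 434/1145 = 37.9% → the outbound team
Team North wins each lead group but the outbound team wins overall — the comparison reverses. Team North's leads skew toward cold, which has a lower base rate.

Yes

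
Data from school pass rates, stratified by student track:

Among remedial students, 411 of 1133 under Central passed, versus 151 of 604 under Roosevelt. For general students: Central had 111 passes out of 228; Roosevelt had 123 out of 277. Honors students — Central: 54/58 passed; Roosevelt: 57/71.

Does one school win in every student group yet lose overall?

Remedial: Central 411/1133 = 36.3%, Roosevelt 151/604 = 25.0% → Central
General: Central 111/228 = 48.7%, Roosevelt 123/277 = 44.4% → Central
Honors: Central 54/58 = 93.1%, Roosevelt 57/71 = 80.3% → Central
Overall: Central 576/1419 = 40.6%, Roosevelt 331/952 = 34.8% → Central
Central wins overall and in every student group — no reversal.

No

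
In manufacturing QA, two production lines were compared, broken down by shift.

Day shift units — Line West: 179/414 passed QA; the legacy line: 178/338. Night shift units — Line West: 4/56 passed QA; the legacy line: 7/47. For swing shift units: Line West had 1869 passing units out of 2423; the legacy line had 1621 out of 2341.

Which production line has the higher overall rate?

Line West

Day shift: Line West 179/414 = 43.2%, the legacy line 178/338 = 52.7% → the legacy line
Night shift: Line West 4/56 = 7.1%, the legacy line 7/47 = 14.9% → the legacy line
Swing shift: Line West 1869/2423 = 77.1%, the legacy line 1621/2341 = 69.2% → Line West
Overall: Line West 2052/2893 = 70.9%, the legacy line 1806/2726 = 66.3% → Line West
(Neither sweeps every shift group, but Line West has the higher pooled rate.)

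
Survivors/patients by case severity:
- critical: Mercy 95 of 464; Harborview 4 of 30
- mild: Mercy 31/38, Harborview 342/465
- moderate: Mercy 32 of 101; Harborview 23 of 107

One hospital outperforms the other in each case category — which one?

Critical: Mercy 95/464 = 20.5%, Harborview 4/30 = 13.3% → Mercy
Mild: Mercy 31/38 = 81.6%, Harborview 342/465 = 73.5% → Mercy
Moderate: Mercy 32/101 = 31.7%, Harborview 23/107 = 21.5% → Mercy
Mercy has the higher rate in all 3 groups.

Mercy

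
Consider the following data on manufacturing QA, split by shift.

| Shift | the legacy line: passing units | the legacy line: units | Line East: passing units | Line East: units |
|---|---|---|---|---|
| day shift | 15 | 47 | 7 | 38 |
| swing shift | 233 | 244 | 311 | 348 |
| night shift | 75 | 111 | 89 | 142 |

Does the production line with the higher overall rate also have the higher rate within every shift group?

Day shift: the legacy line 15/47 = 31.9%, Line East 7/38 = 18.4% → the legacy line
Swing shift: the legacy line 233/244 = 95.5%, Line East 311/348 = 89.4% → the legacy line
Night shift: the legacy line 75/111 = 67.6%, Line East 89/142 = 62.7% → the legacy line
Overall: the legacy line 323/402 = 80.3%, Line East 407/528 = 77.1% → the legacy line
The legacy line wins overall and in every shift group — no reversal.

Yes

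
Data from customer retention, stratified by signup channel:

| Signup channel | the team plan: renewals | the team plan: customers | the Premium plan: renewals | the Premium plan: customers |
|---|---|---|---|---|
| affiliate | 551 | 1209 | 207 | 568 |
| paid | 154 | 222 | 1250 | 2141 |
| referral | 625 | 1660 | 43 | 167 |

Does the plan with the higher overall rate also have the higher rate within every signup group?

No

Affiliate: the team plan 551/1209 = 45.6%, the Premium plan 207/568 = 36.4% → the team plan
Paid: the team plan 154/222 = 69.4%, the Premium plan 1250/2141 = 58.4% → the team plan
Referral: the team plan 625/1660 = 37.7%, the Premium plan 43/167 = 25.7% → the team plan
Overall: the team plan 1330/3091 = 43.0%, the Premium plan 1500/2876 = 52.2% → the Premium plan
The team plan wins each signup group but the Premium plan wins overall — the comparison reverses. The team plan's customers skew toward referral, which has a lower base rate.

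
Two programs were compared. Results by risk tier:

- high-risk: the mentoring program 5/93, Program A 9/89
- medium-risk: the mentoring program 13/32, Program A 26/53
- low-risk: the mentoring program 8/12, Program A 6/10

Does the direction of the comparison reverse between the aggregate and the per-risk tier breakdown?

High-risk: the mentoring program 5/93 = 5.4%, Program A 9/89 = 10.1% → Program A
Medium-risk: the mentoring program 13/32 = 40.6%, Program A 26/53 = 49.1% → Program A
Low-risk: the mentoring program 8/12 = 66.7%, Program A 6/10 = 60.0% → the mentoring program
Overall: the mentoring program 26/137 = 19.0%, Program A 41/152 = 27.0% → Program A
Neither sweeps: the mentoring program wins 1 of 3 groups, Program A wins 2. Program A wins overall but not every group — no Simpson reversal.

No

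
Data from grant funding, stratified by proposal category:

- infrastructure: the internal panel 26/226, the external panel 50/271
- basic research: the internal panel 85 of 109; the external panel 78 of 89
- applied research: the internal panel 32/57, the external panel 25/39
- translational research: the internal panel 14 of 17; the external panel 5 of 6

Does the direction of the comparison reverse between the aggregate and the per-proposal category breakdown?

No

Infrastructure: the internal panel 26/226 = 11.5%, the external panel 50/271 = 18.5% → the external panel
Basic research: the internal panel 85/109 = 78.0%, the external panel 78/89 = 87.6% → the external panel
Applied research: the internal panel 32/57 = 56.1%, the external panel 25/39 = 64.1% → the external panel
Translational research: the internal panel 14/17 = 82.4%, the external panel 5/6 = 83.3% → the external panel
Overall: the internal panel 157/409 = 38.4%, the external panel 158/405 = 39.0% → the external panel
The external panel wins overall and in every proposal group — no reversal.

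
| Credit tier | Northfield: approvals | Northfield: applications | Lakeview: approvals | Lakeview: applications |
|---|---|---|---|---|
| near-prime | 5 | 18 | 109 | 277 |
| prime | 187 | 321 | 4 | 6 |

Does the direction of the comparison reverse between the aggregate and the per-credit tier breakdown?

Near-prime: Northfield 5/18 = 27.8%, Lakeview 109/277 = 39.4% → Lakeview
Prime: Northfield 187/321 = 58.3%, Lakeview 4/6 = 66.7% → Lakeview
Overall: Northfield 192/339 = 56.6%, Lakeview 113/283 = 39.9% → Northfield
Lakeview wins each credit group but Northfield wins overall — the comparison reverses. Lakeview's applications skew toward near-prime, which has a lower base rate.

Yes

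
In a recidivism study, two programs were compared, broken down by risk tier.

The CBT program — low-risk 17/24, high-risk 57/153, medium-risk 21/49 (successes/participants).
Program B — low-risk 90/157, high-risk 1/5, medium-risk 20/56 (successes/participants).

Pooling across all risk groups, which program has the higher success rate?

Program B

Low-risk: the CBT program 17/24 = 70.8%, Program B 90/157 = 57.3% → the CBT program
High-risk: the CBT program 57/153 = 37.3%, Program B 1/5 = 20.0% → the CBT program
Medium-risk: the CBT program 21/49 = 42.9%, Program B 20/56 = 35.7% → the CBT program
Overall: the CBT program 95/226 = 42.0%, Program B 111/218 = 50.9% → Program B
(The CBT program wins every risk group but Program B wins overall — the CBT program's participants skew toward the low-rate high-risk group.)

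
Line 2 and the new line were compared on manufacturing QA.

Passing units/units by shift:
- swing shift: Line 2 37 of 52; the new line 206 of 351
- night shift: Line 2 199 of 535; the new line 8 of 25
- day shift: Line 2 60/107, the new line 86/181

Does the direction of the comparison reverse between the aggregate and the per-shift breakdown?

Yes

Swing shift: Line 2 37/52 = 71.2%, the new line 206/351 = 58.7% → Line 2
Night shift: Line 2 199/535 = 37.2%, the new line 8/25 = 32.0% → Line 2
Day shift: Line 2 60/107 = 56.1%, the new line 86/181 = 47.5% → Line 2
Overall: Line 2 296/694 = 42.7%, the new line 300/557 = 53.9% → the new line
Line 2 wins each shift group but the new line wins overall — the comparison reverses. Line 2's units skew toward night shift, which has a lower base rate.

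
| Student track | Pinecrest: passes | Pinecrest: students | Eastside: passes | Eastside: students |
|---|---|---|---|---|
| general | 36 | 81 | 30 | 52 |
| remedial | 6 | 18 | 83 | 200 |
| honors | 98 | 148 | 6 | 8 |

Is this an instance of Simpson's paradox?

General: Pinecrest 36/81 = 44.4%, Eastside 30/52 = 57.7% → Eastside
Remedial: Pinecrest 6/18 = 33.3%, Eastside 83/200 = 41.5% → Eastside
Honors: Pinecrest 98/148 = 66.2%, Eastside 6/8 = 75.0% → Eastside
Overall: Pinecrest 140/247 = 56.7%, Eastside 119/260 = 45.8% → Pinecrest
Eastside wins each student group but Pinecrest wins overall — the comparison reverses. Eastside's students skew toward remedial, which has a lower base rate.

Yes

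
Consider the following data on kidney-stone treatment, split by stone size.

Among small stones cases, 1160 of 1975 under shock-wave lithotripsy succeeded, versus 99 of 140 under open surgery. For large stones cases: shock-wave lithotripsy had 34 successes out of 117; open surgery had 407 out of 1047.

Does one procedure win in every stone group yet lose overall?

Yes

Small stones: shock-wave lithotripsy 1160/1975 = 58.7%, open surgery 99/140 = 70.7% → open surgery
Large stones: shock-wave lithotripsy 34/117 = 29.1%, open surgery 407/1047 = 38.9% → open surgery
Overall: shock-wave lithotripsy 1194/2092 = 57.1%, open surgery 506/1187 = 42.6% → shock-wave lithotripsy
Open surgery wins each stone group but shock-wave lithotripsy wins overall — the comparison reverses. Open surgery's cases skew toward large stones, which has a lower base rate.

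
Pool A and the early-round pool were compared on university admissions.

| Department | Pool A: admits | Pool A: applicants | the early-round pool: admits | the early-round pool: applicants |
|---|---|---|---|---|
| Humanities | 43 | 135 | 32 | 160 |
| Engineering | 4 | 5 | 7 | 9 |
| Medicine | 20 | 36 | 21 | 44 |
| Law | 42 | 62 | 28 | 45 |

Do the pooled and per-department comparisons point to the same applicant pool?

Humanities: Pool A 43/135 = 31.9%, the early-round pool 32/160 = 20.0% → Pool A
Engineering: Pool A 4/5 = 80.0%, the early-round pool 7/9 = 77.8% → Pool A
Medicine: Pool A 20/36 = 55.6%, the early-round pool 21/44 = 47.7% → Pool A
Law: Pool A 42/62 = 67.7%, the early-round pool 28/45 = 62.2% → Pool A
Overall: Pool A 109/238 = 45.8%, the early-round pool 88/258 = 34.1% → Pool A
Pool A wins overall and in every department group — no reversal.

Yes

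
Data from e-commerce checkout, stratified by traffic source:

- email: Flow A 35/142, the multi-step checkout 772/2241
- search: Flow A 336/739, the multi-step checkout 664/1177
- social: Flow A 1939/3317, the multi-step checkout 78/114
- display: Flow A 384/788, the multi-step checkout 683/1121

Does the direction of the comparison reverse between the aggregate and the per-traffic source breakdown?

Yes

Email: Flow A 35/142 = 24.6%, the multi-step checkout 772/2241 = 34.4% → the multi-step checkout
Search: Flow A 336/739 = 45.5%, the multi-step checkout 664/1177 = 56.4% → the multi-step checkout
Social: Flow A 1939/3317 = 58.5%, the multi-step checkout 78/114 = 68.4% → the multi-step checkout
Display: Flow A 384/788 = 48.7%, the multi-step checkout 683/1121 = 60.9% → the multi-step checkout
Overall: Flow A 2694/4986 = 54.0%, the multi-step checkout 2197/4653 = 47.2% → Flow A
The multi-step checkout wins each traffic group but Flow A wins overall — the comparison reverses. The multi-step checkout's sessions skew toward email, which has a lower base rate.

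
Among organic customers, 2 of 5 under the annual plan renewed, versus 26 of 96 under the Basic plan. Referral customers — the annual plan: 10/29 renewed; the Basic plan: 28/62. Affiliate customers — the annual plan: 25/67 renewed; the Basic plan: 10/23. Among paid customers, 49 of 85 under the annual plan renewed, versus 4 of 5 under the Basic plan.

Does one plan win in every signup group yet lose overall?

No

Organic: the annual plan 2/5 = 40.0%, the Basic plan 26/96 = 27.1% → the annual plan
Referral: the annual plan 10/29 = 34.5%, the Basic plan 28/62 = 45.2% → the Basic plan
Affiliate: the annual plan 25/67 = 37.3%, the Basic plan 10/23 = 43.5% → the Basic plan
Paid: the annual plan 49/85 = 57.6%, the Basic plan 4/5 = 80.0% → the Basic plan
Overall: the annual plan 86/186 = 46.2%, the Basic plan 68/186 = 36.6% → the annual plan
Neither sweeps: the annual plan wins 1 of 4 groups, the Basic plan wins 3. The annual plan wins overall but not every group — no Simpson reversal.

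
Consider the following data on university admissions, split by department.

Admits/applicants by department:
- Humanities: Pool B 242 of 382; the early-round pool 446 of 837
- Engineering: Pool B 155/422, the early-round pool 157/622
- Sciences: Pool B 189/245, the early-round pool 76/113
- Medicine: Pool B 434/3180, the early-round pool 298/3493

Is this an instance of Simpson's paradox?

No

Humanities: Pool B 242/382 = 63.4%, the early-round pool 446/837 = 53.3% → Pool B
Engineering: Pool B 155/422 = 36.7%, the early-round pool 157/622 = 25.2% → Pool B
Sciences: Pool B 189/245 = 77.1%, the early-round pool 76/113 = 67.3% → Pool B
Medicine: Pool B 434/3180 = 13.6%, the early-round pool 298/3493 = 8.5% → Pool B
Overall: Pool B 1020/4229 = 24.1%, the early-round pool 977/5065 = 19.3% → Pool B
Pool B wins overall and in every department group — no reversal.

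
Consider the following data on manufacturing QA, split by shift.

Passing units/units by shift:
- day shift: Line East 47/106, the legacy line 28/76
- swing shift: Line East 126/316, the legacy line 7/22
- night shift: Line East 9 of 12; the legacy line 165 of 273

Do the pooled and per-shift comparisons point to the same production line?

Day shift: Line East 47/106 = 44.3%, the legacy line 28/76 = 36.8% → Line East
Swing shift: Line East 126/316 = 39.9%, the legacy line 7/22 = 31.8% → Line East
Night shift: Line East 9/12 = 75.0%, the legacy line 165/273 = 60.4% → Line East
Overall: Line East 182/434 = 41.9%, the legacy line 200/371 = 53.9% → the legacy line
Line East wins each shift group but the legacy line wins overall — the comparison reverses. Line East's units skew toward swing shift, which has a lower base rate.

No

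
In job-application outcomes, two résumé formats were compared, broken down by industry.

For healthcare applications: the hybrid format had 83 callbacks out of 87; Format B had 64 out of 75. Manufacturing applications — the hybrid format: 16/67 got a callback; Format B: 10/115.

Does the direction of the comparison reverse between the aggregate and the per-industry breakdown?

Healthcare: the hybrid format 83/87 = 95.4%, Format B 64/75 = 85.3% → the hybrid format
Manufacturing: the hybrid format 16/67 = 23.9%, Format B 10/115 = 8.7% → the hybrid format
Overall: the hybrid format 99/154 = 64.3%, Format B 74/190 = 38.9% → the hybrid format
The hybrid format wins overall and in every industry group — no reversal.

No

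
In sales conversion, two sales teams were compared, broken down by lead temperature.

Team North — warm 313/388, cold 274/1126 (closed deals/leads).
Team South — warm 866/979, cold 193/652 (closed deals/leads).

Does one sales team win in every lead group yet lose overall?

No

Warm: Team North 313/388 = 80.7%, Team South 866/979 = 88.5% → Team South
Cold: Team North 274/1126 = 24.3%, Team South 193/652 = 29.6% → Team South
Overall: Team North 587/1514 = 38.8%, Team South 1059/1631 = 64.9% → Team South
Team South wins overall and in every lead group — no reversal.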